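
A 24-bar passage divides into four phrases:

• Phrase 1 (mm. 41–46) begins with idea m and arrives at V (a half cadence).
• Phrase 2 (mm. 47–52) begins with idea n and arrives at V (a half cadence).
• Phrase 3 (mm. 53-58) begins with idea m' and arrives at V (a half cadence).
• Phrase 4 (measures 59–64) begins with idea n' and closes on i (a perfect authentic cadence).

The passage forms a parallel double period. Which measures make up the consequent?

In a double period the four phrases pair into a large antecedent (phrases 1–2, ending half cadence) and a large consequent (phrases 3–4, ending perfect authentic cadence). The consequent spans mm. 53-64.

measures 53–64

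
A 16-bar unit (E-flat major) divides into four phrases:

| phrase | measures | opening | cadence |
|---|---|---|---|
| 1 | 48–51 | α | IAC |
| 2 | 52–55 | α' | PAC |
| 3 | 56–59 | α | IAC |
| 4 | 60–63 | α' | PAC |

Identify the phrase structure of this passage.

The cadence pattern IAC–PAC–IAC–PAC is weak–strong twice, and phrases 3–4 restate phrases 1–2: a period heard twice, not a double period (which would end weakly at phrase 2).

repeated period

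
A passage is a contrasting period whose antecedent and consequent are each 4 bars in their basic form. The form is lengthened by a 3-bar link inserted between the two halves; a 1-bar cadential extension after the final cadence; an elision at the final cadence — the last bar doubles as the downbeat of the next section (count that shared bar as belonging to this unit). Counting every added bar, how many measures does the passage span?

Basic contrasting period: 4 + 4 = 8 bars.
8 (basic form) + 3 (link) + 1 (cadential extension) = 12.
The elision shares a bar with the next section but does not change this unit's count.

12 measures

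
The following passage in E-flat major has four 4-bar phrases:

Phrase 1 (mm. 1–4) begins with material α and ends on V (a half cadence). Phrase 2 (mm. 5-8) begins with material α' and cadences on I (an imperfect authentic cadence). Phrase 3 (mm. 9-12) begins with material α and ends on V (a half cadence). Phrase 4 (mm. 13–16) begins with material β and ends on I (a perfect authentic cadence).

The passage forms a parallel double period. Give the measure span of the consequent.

measures 9–16

In a double period the first pair of phrases (ending imperfect authentic cadence) is the large antecedent and the second pair (ending perfect authentic cadence) is the large consequent; the consequent is measures 9–16.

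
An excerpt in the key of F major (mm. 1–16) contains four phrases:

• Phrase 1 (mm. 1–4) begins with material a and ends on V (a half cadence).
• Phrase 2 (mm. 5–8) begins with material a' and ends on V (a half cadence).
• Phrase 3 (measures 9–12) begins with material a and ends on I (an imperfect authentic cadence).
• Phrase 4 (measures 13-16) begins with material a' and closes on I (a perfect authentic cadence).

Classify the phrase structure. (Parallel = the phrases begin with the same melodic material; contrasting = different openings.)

Four phrases in two halves: the first half (bars 1–8) ends with a half cadence, the second (mm. 9-16) with a perfect authentic cadence — a large antecedent–consequent pair, i.e. a double period.
Phrase 3 begins with the same material as phrase 1, making it parallel.

parallel double period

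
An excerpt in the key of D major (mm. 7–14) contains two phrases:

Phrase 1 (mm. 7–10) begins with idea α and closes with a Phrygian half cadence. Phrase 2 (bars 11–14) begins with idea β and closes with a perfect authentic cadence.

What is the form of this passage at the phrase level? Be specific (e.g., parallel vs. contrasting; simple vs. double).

Phrase 1 ends with a Phrygian half cadence (weaker) and phrase 2 with a perfect authentic cadence (stronger): antecedent + consequent = a period.
The two phrases open with different material (α / β), so the period is contrasting.

contrasting period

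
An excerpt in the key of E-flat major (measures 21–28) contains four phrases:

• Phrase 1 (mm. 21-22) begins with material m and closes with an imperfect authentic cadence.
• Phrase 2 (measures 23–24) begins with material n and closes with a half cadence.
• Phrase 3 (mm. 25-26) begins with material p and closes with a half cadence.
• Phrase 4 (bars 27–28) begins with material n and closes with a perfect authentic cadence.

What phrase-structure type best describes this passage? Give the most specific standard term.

Four phrases in two halves: the first half (mm. 21-24) ends with a half cadence, the second (mm. 25-28) with a perfect authentic cadence — a large antecedent–consequent pair, i.e. a double period.
Phrase 3 begins with different material from phrase 1, making it contrasting.

contrasting double period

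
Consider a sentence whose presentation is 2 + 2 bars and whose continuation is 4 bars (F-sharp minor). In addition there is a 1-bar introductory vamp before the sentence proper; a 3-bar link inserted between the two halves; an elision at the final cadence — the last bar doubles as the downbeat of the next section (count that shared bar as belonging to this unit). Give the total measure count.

12 measures

Basic sentence: 2 + 2 + 4 = 8 bars.
8 (basic form) + 1 (introduction) + 3 (link) = 12.
The elision shares a bar with the next section but does not change this unit's count.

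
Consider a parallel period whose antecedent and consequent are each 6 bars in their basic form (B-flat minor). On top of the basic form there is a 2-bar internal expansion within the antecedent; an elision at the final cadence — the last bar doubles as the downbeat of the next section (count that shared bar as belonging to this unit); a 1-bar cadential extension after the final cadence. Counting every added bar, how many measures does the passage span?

15 measures

Basic parallel period: 6 + 6 = 12 bars.
12 (basic form) + 2 (internal expansion) + 1 (cadential extension) = 15.
The elision shares a bar with the next section but does not change this unit's count.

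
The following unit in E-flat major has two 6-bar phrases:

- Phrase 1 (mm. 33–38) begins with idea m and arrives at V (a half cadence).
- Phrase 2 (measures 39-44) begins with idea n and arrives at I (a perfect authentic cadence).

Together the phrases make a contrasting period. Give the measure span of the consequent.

measures 39–44

The phrase ending with the weaker cadence (half cadence) is the antecedent; the one ending more conclusively (perfect authentic cadence) is the consequent. The consequent is measures 39–44.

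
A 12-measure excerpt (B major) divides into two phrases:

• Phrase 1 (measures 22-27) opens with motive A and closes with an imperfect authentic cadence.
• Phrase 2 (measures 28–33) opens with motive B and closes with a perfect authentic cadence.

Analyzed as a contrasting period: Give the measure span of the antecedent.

The antecedent is the phrase ending with the weaker cadence (imperfect authentic cadence, phrase 1) and the consequent the one ending more conclusively (perfect authentic cadence, phrase 2); the antecedent is mm. 22–27.

measures 22–27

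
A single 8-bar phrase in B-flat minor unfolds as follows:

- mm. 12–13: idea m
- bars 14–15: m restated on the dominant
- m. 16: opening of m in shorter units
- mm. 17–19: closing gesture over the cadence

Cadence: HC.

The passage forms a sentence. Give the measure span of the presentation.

measures 12–15

The presentation of a sentence is the basic idea (mm. 12–13) plus its repetition (mm. 14-15); the presentation is therefore mm. 12–15.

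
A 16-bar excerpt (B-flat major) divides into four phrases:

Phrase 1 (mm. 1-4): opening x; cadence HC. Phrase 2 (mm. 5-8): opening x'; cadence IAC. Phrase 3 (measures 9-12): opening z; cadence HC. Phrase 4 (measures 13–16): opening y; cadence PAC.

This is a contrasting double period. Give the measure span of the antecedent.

measures 1–8

In a double period the first pair of phrases (ending imperfect authentic cadence) is the large antecedent and the second pair (ending perfect authentic cadence) is the large consequent; the antecedent is measures 1–8.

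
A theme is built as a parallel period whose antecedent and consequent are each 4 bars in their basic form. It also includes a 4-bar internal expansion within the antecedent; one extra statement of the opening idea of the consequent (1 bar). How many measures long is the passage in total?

13 measures

Basic parallel period: 4 + 4 = 8 bars.
8 (basic form) + 4 (internal expansion) + 1 (extra statement) = 13.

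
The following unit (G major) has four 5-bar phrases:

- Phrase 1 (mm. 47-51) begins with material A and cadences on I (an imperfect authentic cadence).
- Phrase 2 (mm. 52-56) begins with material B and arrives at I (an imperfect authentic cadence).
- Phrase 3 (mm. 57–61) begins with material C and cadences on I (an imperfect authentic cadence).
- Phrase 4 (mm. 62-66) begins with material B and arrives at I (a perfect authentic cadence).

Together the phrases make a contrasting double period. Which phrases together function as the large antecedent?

phrases 1 and 2

In a double period the first pair of phrases (ending imperfect authentic cadence) is the large antecedent and the second pair (ending perfect authentic cadence) is the large consequent; the antecedent is phrases 1 and 2.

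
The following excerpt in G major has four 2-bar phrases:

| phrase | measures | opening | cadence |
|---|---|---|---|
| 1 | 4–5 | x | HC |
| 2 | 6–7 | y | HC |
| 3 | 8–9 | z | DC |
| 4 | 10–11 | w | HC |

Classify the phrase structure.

phrase group

Phrase 4 ends with a half cadence, no stronger than phrase 2's half cadence, so the four phrases do not form a double period; nor do phrases 3–4 duplicate 1–2, so it is not a repeated period. With no phrase reaching a conclusive cadence, the passage is a phrase group.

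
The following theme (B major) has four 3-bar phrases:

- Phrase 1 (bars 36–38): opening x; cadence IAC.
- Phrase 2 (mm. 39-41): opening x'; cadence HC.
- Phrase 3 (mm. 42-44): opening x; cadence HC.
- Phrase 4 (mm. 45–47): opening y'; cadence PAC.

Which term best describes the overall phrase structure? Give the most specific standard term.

parallel double period

Four phrases in two halves: the first half (measures 36–41) ends with a half cadence, the second (mm. 42–47) with a perfect authentic cadence — a large antecedent–consequent pair, i.e. a double period.
Phrase 3 begins with the same material as phrase 1, making it parallel.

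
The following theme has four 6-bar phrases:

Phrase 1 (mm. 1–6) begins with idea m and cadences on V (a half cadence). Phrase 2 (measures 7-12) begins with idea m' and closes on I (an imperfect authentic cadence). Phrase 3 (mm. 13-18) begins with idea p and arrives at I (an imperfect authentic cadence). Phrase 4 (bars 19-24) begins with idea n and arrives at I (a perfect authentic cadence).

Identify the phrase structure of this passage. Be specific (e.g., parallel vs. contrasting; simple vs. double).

Four phrases in two halves: the first half (bars 1–12) ends with an imperfect authentic cadence, the second (mm. 13–24) with a perfect authentic cadence — a large antecedent–consequent pair, i.e. a double period.
Phrase 3 begins with different material from phrase 1, making it contrasting.

contrasting double period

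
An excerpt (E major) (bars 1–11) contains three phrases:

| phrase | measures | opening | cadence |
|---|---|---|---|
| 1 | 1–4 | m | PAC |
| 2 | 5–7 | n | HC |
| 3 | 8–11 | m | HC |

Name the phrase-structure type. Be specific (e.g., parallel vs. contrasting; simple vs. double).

The final phrase closes with a half cadence, which is not stronger than the preceding half cadence; the 3 phrases lack an overall antecedent–consequent design and so form a phrase group.

phrase group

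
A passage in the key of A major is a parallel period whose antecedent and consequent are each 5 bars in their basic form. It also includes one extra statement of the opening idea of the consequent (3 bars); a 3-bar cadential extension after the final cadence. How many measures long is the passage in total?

Basic parallel period: 5 + 5 = 10 bars.
10 (basic form) + 3 (extra statement) + 3 (cadential extension) = 16.

16 measures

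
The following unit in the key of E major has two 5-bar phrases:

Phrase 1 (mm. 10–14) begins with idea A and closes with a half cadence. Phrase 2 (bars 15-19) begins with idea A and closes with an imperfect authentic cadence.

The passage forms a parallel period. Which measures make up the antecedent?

The phrase ending with the weaker cadence (half cadence) is the antecedent; the one ending more conclusively (imperfect authentic cadence) is the consequent. The antecedent is measures 10–14.

measures 10–14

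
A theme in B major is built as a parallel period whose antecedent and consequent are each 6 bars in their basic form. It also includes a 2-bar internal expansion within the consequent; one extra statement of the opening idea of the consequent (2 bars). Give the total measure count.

Basic parallel period: 6 + 6 = 12 bars.
12 (basic form) + 2 (internal expansion) + 2 (extra statement) = 16.

16 measures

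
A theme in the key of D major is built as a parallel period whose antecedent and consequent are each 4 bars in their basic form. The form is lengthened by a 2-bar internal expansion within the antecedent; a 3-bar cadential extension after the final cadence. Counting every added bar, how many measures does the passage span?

13 measures

Basic parallel period: 4 + 4 = 8 bars.
8 (basic form) + 2 (internal expansion) + 3 (cadential extension) = 13.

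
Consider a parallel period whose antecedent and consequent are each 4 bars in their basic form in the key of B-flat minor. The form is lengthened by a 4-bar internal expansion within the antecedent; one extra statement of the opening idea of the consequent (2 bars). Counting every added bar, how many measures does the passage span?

Basic parallel period: 4 + 4 = 8 bars.
8 (basic form) + 4 (internal expansion) + 2 (extra statement) = 14.

14 measures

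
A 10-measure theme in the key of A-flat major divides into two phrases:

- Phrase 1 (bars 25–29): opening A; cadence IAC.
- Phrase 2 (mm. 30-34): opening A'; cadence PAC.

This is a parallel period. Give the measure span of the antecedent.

The phrase ending with the weaker cadence (imperfect authentic cadence) is the antecedent; the one ending more conclusively (perfect authentic cadence) is the consequent. The antecedent is measures 25–29.

measures 25–29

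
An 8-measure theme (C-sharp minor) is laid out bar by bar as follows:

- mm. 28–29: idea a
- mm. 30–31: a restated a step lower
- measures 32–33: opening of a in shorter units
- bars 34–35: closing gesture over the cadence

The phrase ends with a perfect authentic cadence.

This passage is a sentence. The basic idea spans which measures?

The presentation of a sentence is the basic idea (mm. 28–29) plus its repetition (mm. 30–31); the basic idea is therefore bars 28–29.

measures 28–29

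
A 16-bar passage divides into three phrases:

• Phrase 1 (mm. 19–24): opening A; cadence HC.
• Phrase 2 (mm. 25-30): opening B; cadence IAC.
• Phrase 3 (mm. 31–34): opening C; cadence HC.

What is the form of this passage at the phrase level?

phrase group

The final phrase closes with a half cadence, which is not stronger than the preceding imperfect authentic cadence; the 3 phrases lack an overall antecedent–consequent design and so form a phrase group.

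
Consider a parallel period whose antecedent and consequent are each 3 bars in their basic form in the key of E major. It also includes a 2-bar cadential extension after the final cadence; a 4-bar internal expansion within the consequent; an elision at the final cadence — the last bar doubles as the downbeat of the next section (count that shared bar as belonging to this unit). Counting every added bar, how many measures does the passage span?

Basic parallel period: 3 + 3 = 6 bars.
6 (basic form) + 2 (cadential extension) + 4 (internal expansion) = 12.
The elision shares a bar with the next section but does not change this unit's count.

12 measures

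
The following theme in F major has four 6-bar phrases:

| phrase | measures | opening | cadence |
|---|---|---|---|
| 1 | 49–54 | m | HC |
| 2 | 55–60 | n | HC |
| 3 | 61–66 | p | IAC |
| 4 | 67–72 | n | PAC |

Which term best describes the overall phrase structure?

contrasting double period

Four phrases in two halves: the first half (mm. 49–60) ends with a half cadence, the second (bars 61-72) with a perfect authentic cadence — a large antecedent–consequent pair, i.e. a double period.
Phrase 3 begins with different material from phrase 1, making it contrasting.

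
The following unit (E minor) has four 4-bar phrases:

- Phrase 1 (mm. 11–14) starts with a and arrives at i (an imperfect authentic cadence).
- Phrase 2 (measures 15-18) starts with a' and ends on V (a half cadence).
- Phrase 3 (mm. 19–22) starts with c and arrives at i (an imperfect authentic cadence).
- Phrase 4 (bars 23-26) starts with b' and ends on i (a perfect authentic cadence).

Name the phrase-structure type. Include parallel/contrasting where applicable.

contrasting double period

Four phrases in two halves: the first half (mm. 11–18) ends with a half cadence, the second (mm. 19–26) with a perfect authentic cadence — a large antecedent–consequent pair, i.e. a double period.
Phrase 3 begins with different material from phrase 1, making it contrasting.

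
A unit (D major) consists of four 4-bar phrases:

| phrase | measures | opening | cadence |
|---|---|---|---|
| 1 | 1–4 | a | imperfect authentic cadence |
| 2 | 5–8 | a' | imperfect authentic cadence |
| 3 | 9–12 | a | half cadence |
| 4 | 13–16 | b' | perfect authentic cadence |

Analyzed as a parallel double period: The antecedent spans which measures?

measures 1–8

In a double period the four phrases pair into a large antecedent (phrases 1–2, ending imperfect authentic cadence) and a large consequent (phrases 3–4, ending perfect authentic cadence). The antecedent spans measures 1–8.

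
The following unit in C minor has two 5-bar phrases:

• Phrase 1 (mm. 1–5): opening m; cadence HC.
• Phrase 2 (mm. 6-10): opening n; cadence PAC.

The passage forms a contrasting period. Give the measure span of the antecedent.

measures 1–5

The antecedent is the phrase ending with the weaker cadence (half cadence, phrase 1) and the consequent the one ending more conclusively (perfect authentic cadence, phrase 2); the antecedent is mm. 1–5.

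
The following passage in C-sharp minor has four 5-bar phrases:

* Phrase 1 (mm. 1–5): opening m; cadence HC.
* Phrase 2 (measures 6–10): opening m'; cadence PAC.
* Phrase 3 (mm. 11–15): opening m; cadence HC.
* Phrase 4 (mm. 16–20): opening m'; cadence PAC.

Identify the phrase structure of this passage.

repeated period

The cadence pattern HC–PAC–HC–PAC is weak–strong twice, and phrases 3–4 restate phrases 1–2: a period heard twice, not a double period (which would end weakly at phrase 2).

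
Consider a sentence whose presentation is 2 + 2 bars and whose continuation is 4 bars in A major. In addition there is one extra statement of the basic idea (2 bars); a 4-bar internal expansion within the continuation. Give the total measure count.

14 measures

Basic sentence: 2 + 2 + 4 = 8 bars.
8 (basic form) + 2 (extra statement) + 4 (internal expansion) = 14.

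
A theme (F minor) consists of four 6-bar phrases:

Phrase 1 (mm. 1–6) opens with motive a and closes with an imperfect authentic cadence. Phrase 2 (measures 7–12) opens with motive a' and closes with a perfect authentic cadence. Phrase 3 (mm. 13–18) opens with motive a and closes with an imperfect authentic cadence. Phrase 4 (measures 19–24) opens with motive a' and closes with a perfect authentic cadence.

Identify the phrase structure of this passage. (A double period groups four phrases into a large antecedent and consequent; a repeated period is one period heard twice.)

repeated period

The cadence pattern IAC–PAC–IAC–PAC is weak–strong twice, and phrases 3–4 restate phrases 1–2: a period heard twice, not a double period (which would end weakly at phrase 2).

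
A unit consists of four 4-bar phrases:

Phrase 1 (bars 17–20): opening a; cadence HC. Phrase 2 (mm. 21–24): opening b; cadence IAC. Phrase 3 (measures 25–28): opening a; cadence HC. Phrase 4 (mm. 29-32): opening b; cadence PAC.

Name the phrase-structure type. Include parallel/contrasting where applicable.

Four phrases in two halves: the first half (mm. 17–24) ends with an imperfect authentic cadence, the second (bars 25–32) with a perfect authentic cadence — a large antecedent–consequent pair, i.e. a double period.
Phrase 3 begins with the same material as phrase 1, making it parallel.

parallel double period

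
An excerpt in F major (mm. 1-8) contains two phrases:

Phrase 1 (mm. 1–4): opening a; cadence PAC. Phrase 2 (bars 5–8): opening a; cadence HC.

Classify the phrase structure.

The second phrase closes with a half cadence, which is not stronger than the first phrase's perfect authentic cadence; without a weak→strong cadential pair there is no antecedent–consequent relationship, so this is a phrase group rather than a period.

phrase group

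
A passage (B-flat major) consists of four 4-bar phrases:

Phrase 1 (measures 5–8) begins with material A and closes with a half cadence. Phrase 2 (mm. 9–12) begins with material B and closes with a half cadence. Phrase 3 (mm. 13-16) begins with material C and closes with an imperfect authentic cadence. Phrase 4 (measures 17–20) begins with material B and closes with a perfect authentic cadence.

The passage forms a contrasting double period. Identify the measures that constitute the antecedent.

In a double period the four phrases pair into a large antecedent (phrases 1–2, ending half cadence) and a large consequent (phrases 3–4, ending perfect authentic cadence). The antecedent spans mm. 5–12.

measures 5–12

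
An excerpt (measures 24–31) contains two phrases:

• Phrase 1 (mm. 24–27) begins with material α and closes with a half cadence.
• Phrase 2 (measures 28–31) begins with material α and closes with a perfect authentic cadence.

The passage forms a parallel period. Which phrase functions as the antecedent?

phrase 1

The phrase ending with the weaker cadence (half cadence) is the antecedent; the one ending more conclusively (perfect authentic cadence) is the consequent. The antecedent is phrase 1.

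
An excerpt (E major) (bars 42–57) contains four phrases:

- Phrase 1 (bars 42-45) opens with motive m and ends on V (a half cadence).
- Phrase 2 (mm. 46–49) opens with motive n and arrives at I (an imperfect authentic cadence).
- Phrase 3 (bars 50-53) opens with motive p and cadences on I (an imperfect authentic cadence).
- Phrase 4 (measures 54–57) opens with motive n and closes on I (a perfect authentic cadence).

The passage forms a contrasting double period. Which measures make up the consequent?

In a double period the four phrases pair into a large antecedent (phrases 1–2, ending imperfect authentic cadence) and a large consequent (phrases 3–4, ending perfect authentic cadence). The consequent spans mm. 50–57.

measures 50–57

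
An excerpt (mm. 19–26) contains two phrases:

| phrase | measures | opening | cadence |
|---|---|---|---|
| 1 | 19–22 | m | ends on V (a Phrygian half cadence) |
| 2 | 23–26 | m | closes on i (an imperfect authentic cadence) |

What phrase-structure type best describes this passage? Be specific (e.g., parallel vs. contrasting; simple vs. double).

Phrase 1 ends with a Phrygian half cadence (weaker) and phrase 2 with an imperfect authentic cadence (stronger): antecedent + consequent = a period.
The two phrases open with the same material (m / m), so the period is parallel.

parallel period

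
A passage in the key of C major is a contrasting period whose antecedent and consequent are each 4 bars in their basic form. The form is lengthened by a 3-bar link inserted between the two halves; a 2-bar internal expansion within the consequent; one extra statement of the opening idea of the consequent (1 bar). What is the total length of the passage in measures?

Basic contrasting period: 4 + 4 = 8 bars.
8 (basic form) + 3 (link) + 2 (internal expansion) + 1 (extra statement) = 14.

14 measures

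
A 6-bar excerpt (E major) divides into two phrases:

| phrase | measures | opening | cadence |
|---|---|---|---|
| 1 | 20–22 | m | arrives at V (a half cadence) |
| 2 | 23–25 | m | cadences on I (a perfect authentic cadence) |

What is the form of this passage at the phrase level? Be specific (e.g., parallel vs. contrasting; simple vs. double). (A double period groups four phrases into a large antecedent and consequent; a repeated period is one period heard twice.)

Phrase 1 ends with a half cadence (weaker) and phrase 2 with a perfect authentic cadence (stronger): antecedent + consequent = a period.
The two phrases open with the same material (m / m), so the period is parallel.

parallel period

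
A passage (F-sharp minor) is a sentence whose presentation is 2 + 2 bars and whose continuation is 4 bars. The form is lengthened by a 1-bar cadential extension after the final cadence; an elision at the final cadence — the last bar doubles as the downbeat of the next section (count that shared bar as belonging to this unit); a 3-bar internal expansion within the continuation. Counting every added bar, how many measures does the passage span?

Basic sentence: 2 + 2 + 4 = 8 bars.
8 (basic form) + 1 (cadential extension) + 3 (internal expansion) = 12.
The elision shares a bar with the next section but does not change this unit's count.

12 measures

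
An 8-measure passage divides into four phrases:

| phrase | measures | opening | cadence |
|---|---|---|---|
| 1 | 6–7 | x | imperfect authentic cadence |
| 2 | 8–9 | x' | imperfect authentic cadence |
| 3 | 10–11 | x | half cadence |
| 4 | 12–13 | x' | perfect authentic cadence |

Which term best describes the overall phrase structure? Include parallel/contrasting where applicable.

Four phrases in two halves: the first half (measures 6–9) ends with an imperfect authentic cadence, the second (mm. 10-13) with a perfect authentic cadence — a large antecedent–consequent pair, i.e. a double period.
Phrase 3 begins with the same material as phrase 1, making it parallel.

parallel double period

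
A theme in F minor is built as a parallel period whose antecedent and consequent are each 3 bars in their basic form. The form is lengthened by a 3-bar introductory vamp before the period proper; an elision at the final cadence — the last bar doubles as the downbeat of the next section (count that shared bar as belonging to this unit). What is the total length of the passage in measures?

9 measures

Basic parallel period: 3 + 3 = 6 bars.
6 (basic form) + 3 (introduction) = 9.
The elision shares a bar with the next section but does not change this unit's count.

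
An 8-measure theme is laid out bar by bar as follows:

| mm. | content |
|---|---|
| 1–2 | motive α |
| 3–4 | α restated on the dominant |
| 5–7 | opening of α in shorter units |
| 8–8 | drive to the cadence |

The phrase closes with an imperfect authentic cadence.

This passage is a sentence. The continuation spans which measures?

After the presentation (mm. 1-4), the continuation covers the fragmentation through the cadence: bars 5–8.

measures 5–8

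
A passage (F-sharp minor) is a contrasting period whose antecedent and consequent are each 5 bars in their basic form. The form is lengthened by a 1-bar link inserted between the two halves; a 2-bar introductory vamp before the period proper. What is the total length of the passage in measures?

13 measures

Basic contrasting period: 5 + 5 = 10 bars.
10 (basic form) + 1 (link) + 2 (introduction) = 13.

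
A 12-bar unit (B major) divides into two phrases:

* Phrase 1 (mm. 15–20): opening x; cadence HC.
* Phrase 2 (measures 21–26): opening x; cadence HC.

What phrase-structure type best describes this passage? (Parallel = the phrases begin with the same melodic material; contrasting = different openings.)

Both phrases have the same opening (x) and the same cadence (half cadence): the second is a restatement, not a consequent, so this is a repeated phrase rather than a period.

repeated phrase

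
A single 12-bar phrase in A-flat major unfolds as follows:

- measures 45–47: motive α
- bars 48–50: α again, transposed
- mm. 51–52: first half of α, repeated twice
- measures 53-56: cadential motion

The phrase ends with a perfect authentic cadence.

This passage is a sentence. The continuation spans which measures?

After the presentation (measures 45–50), the continuation covers the fragmentation through the cadence: bars 51-56.

measures 51–56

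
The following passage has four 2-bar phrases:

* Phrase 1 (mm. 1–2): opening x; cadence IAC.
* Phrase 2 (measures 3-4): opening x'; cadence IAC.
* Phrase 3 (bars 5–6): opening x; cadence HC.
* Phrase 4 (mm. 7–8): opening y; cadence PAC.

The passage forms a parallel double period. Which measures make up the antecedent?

measures 1–4

In a double period the first pair of phrases (ending imperfect authentic cadence) is the large antecedent and the second pair (ending perfect authentic cadence) is the large consequent; the antecedent is measures 1–4.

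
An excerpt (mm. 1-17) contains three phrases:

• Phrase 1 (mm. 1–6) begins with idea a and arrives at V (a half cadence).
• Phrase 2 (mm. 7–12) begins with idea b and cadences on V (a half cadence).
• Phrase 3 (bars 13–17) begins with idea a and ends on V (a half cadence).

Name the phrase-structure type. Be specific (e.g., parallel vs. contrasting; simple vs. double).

The final phrase closes with a half cadence, which is not stronger than the preceding half cadence; the 3 phrases lack an overall antecedent–consequent design and so form a phrase group.

phrase group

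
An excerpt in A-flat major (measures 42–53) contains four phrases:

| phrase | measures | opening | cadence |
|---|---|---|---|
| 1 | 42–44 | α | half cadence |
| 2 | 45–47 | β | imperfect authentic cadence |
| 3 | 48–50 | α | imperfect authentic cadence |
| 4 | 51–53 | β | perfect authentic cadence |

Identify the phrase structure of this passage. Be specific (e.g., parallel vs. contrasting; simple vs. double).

Four phrases in two halves: the first half (measures 42–47) ends with an imperfect authentic cadence, the second (mm. 48-53) with a perfect authentic cadence — a large antecedent–consequent pair, i.e. a double period.
Phrase 3 begins with the same material as phrase 1, making it parallel.

parallel double period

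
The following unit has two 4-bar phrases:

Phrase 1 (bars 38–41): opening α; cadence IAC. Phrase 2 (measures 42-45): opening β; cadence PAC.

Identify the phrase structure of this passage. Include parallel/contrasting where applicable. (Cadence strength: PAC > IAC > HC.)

Phrase 1 ends with an imperfect authentic cadence (weaker) and phrase 2 with a perfect authentic cadence (stronger): antecedent + consequent = a period.
The two phrases open with different material (α / β), so the period is contrasting.

contrasting period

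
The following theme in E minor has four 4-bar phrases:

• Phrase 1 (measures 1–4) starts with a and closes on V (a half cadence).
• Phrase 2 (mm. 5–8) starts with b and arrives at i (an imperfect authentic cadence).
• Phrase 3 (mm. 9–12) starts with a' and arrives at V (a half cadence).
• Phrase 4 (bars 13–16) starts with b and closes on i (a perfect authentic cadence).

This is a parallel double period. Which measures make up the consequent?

In a double period the first pair of phrases (ending imperfect authentic cadence) is the large antecedent and the second pair (ending perfect authentic cadence) is the large consequent; the consequent is measures 9–16.

measures 9–16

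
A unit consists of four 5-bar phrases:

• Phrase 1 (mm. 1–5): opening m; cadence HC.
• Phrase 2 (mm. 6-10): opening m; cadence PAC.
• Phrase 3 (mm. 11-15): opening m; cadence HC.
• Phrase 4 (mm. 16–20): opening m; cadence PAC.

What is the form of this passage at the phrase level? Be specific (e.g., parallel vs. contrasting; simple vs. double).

The cadence pattern HC–PAC–HC–PAC is weak–strong twice, and phrases 3–4 restate phrases 1–2: a period heard twice, not a double period (which would end weakly at phrase 2).

repeated period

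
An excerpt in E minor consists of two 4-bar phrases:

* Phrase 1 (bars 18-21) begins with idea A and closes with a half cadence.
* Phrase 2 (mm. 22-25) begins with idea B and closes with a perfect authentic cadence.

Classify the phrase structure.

Phrase 1 ends with a half cadence (weaker) and phrase 2 with a perfect authentic cadence (stronger): antecedent + consequent = a period.
The two phrases open with different material (A / B), so the period is contrasting.

contrasting period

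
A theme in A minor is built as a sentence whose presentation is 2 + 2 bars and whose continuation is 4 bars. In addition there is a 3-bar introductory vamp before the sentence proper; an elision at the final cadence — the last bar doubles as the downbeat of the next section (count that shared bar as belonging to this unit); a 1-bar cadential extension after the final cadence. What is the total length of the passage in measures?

12 measures

Basic sentence: 2 + 2 + 4 = 8 bars.
8 (basic form) + 3 (introduction) + 1 (cadential extension) = 12.
The elision shares a bar with the next section but does not change this unit's count.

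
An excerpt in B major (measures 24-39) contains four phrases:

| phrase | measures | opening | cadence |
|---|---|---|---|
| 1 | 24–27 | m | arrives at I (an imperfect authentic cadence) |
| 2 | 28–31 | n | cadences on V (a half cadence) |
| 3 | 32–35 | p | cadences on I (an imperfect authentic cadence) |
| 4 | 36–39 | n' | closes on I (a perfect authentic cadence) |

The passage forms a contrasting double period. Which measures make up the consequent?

measures 32–39

In a double period the first pair of phrases (ending half cadence) is the large antecedent and the second pair (ending perfect authentic cadence) is the large consequent; the consequent is measures 32–39.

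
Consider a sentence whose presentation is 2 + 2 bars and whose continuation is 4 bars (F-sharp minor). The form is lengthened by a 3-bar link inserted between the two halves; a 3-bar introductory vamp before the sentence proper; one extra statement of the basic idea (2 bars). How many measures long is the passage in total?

16 measures

Basic sentence: 2 + 2 + 4 = 8 bars.
8 (basic form) + 3 (link) + 3 (introduction) + 2 (extra statement) = 16.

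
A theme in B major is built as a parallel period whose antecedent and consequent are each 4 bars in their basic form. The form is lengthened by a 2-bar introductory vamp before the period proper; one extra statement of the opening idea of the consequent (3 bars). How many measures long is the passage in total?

Basic parallel period: 4 + 4 = 8 bars.
8 (basic form) + 2 (introduction) + 3 (extra statement) = 13.

13 measures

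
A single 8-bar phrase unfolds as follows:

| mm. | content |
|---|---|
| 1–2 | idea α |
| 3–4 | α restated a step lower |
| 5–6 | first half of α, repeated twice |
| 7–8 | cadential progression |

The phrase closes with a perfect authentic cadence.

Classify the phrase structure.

sentence

Basic idea (bars 1–2) + its repetition (mm. 3–4) form the presentation; fragmentation and cadence (bars 5–8) form the continuation — the 8-bar whole is a sentence.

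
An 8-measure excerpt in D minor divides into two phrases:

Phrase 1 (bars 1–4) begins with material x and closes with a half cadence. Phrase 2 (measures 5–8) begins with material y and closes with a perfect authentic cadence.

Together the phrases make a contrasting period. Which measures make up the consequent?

measures 5–8

The phrase ending with the weaker cadence (half cadence) is the antecedent; the one ending more conclusively (perfect authentic cadence) is the consequent. The consequent is measures 5–8.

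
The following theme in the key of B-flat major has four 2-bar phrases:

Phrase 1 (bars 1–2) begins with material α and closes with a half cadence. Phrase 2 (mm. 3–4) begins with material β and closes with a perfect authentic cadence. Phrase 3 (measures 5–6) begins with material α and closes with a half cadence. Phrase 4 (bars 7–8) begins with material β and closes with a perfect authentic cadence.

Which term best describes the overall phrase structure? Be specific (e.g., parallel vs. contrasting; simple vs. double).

The cadence pattern HC–PAC–HC–PAC is weak–strong twice, and phrases 3–4 restate phrases 1–2: a period heard twice, not a double period (which would end weakly at phrase 2).

repeated period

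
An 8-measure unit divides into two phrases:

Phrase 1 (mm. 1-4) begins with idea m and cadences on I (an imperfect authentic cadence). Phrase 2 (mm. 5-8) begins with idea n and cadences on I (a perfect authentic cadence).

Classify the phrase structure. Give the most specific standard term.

Phrase 1 ends with an imperfect authentic cadence (weaker) and phrase 2 with a perfect authentic cadence (stronger): antecedent + consequent = a period.
The two phrases open with different material (m / n), so the period is contrasting.

contrasting period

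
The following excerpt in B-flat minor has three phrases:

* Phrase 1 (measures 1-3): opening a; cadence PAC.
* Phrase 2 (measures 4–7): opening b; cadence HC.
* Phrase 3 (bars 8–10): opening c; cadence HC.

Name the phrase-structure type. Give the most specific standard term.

The final phrase closes with a half cadence, which is not stronger than the preceding half cadence; the 3 phrases lack an overall antecedent–consequent design and so form a phrase group.

phrase group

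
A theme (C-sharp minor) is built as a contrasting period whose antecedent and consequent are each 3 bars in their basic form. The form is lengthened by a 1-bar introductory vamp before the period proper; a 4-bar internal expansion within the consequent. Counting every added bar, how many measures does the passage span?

Basic contrasting period: 3 + 3 = 6 bars.
6 (basic form) + 1 (introduction) + 4 (internal expansion) = 11.

11 measures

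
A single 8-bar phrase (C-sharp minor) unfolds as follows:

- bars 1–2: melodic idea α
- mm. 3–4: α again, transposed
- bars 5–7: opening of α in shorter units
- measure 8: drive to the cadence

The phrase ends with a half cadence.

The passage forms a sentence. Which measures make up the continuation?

measures 5–8

After the presentation (mm. 1–4), the continuation covers the fragmentation through the cadence: mm. 5-8.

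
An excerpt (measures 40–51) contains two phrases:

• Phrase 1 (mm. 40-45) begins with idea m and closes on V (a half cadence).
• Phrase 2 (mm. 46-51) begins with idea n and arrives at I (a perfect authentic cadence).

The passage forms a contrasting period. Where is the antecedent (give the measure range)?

The antecedent is the phrase ending with the weaker cadence (half cadence, phrase 1) and the consequent the one ending more conclusively (perfect authentic cadence, phrase 2); the antecedent is measures 40–45.

measures 40–45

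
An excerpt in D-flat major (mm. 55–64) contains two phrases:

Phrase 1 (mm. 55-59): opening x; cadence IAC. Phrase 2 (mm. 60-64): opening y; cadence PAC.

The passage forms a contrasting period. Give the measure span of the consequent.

measures 60–64

The phrase ending with the weaker cadence (imperfect authentic cadence) is the antecedent; the one ending more conclusively (perfect authentic cadence) is the consequent. The consequent is measures 60–64.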